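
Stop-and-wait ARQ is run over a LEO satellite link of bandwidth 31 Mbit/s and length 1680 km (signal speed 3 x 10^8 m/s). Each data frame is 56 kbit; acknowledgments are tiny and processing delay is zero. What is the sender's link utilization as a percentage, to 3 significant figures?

13.9 %

t_tx = L/R = 56000/31000000 = 0.00180645 s.
t_prop = 1680000/300000000 = 0.0056 s; RTT = 0.0112 s.
Cycle = t_tx + RTT = 0.0130065 s.
Utilization = t_tx / cycle = 0.00180645/0.0130065 = 13.9 %.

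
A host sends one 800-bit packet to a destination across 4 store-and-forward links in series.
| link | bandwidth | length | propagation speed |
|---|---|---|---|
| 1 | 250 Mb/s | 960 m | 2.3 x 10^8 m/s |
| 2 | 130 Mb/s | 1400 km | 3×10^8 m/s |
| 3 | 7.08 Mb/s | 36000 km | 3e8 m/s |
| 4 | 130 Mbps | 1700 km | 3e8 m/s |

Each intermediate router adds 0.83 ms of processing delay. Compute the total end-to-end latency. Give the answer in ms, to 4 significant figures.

Transmission delays (L/R per hop): 0.0032, 0.00615385, 0.112994, 0.00615385 ms; sum = 0.128502 ms.
Propagation delays (d/s per hop): 0.00417391, 4.66667, 120, 5.66667 ms; sum = 130.338 ms.
Processing at 3 router(s): 3 × 0.83 ms = 2.49 ms.
End-to-end = 133.0 ms.

133.0 ms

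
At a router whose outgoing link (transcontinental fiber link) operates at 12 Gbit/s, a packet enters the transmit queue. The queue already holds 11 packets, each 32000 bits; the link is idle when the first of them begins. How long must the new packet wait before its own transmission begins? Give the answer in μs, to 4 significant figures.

29.33 μs

Each queued packet: L/R = 32000/12000000000 = 2.66667 μs.
11 queued → 29.3333 μs.
Queuing delay = 29.33 μs.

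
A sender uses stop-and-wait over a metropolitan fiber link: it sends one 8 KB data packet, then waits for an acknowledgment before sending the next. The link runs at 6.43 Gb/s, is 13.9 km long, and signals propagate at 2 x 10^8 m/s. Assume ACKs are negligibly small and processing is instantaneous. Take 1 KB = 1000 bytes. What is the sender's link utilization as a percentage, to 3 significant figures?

t_tx = L/R = 64000/6430000000 = 9.95334e-06 s.
t_prop = 13900/200000000 = 6.95e-05 s; RTT = 0.000139 s.
Cycle = t_tx + RTT = 0.000148953 s.
Utilization = t_tx / cycle = 9.95334e-06/0.000148953 = 6.68 %.

6.68 %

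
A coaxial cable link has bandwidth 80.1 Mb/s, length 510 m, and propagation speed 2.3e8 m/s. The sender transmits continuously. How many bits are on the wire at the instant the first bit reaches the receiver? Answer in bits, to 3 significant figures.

178 bits

Propagation delay = 510 / 2.3e+08 = 2.21739e-06 s.
BDP = R × t_prop = 80100000 × 2.21739e-06 = 177.613 bits.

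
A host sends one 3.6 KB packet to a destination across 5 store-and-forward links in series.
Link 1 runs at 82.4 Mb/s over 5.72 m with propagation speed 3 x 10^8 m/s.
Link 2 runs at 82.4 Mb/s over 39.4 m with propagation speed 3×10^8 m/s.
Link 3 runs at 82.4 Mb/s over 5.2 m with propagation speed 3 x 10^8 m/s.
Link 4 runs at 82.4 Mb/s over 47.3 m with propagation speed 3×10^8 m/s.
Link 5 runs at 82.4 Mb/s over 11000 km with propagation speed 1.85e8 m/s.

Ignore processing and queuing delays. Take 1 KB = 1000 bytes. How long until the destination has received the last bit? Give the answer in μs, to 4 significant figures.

61210 μs

L = 28800 bits.
Transmission delay per hop = L/R = 28800/82400000 = 349.515 μs; 5 hops → 1747.57 μs.
Propagation delays (d/s per hop): 0.0190667, 0.131333, 0.0173333, 0.157667, 59459.5 μs; sum = 59459.8 μs.
End-to-end = 61210 μs.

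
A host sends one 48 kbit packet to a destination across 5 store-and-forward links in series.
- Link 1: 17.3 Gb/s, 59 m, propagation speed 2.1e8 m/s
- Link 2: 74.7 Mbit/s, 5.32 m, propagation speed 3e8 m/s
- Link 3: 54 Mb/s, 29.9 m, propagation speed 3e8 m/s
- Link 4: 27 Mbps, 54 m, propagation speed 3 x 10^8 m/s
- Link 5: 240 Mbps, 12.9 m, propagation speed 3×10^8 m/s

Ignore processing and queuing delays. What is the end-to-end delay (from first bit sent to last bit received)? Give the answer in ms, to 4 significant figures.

L = 48000 bits.
Transmission delays (L/R per hop): 0.00277457, 0.64257, 0.888889, 1.77778, 0.2 ms; sum = 3.51201 ms.
Propagation delays (d/s per hop): 0.000280952, 1.77333e-05, 9.96667e-05, 0.00018, 4.3e-05 ms; sum = 0.000621352 ms.
End-to-end = 3.513 ms.

3.513 ms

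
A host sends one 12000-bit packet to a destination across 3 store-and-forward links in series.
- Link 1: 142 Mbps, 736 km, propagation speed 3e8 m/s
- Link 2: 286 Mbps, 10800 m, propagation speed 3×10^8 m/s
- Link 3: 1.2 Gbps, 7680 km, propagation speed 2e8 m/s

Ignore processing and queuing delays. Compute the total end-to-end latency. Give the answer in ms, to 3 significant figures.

41.0 ms

Transmission delays (L/R per hop): 0.084507, 0.041958, 0.01 ms; sum = 0.136465 ms.
Propagation delays (d/s per hop): 2.45333, 0.036, 38.4 ms; sum = 40.8893 ms.
End-to-end = 41.0 ms.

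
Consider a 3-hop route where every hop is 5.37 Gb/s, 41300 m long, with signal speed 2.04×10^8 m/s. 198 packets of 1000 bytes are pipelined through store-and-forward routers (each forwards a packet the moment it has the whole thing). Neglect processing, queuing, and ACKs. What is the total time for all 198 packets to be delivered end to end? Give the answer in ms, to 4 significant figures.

0.9053 ms

Per-hop transmission t_tx = L/R = 8000/5370000000 = 0.00148976 ms.
Per-hop propagation t_prop = 41300/204000000 = 0.202451 ms.
Pipeline fill: first packet needs 3·t_tx to clear all hops; remaining 197 packets each add one t_tx.
Total = (3+198-1)·t_tx + 3·t_prop = 200·0.00148976 + 3·0.202451 = 0.9053 ms.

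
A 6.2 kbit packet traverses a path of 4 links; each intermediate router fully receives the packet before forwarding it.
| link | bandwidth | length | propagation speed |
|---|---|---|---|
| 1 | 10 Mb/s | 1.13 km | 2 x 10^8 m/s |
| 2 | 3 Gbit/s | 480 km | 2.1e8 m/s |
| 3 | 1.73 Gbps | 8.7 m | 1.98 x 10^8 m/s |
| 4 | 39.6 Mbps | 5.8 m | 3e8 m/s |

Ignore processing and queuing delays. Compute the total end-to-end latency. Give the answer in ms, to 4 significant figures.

3.074 ms

L = 6200 bits.
Transmission delays (L/R per hop): 0.62, 0.00206667, 0.00358382, 0.156566 ms; sum = 0.782216 ms.
Propagation delays (d/s per hop): 0.00565, 2.28571, 4.39394e-05, 1.93333e-05 ms; sum = 2.29143 ms.
End-to-end = 3.074 ms.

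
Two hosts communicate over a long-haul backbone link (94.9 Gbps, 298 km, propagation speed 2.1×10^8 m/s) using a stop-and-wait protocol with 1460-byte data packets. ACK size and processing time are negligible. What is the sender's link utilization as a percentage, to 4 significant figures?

t_tx = L/R = 11680/94900000000 = 1.23077e-07 s.
t_prop = 298000/210000000 = 0.00141905 s; RTT = 0.0028381 s.
Cycle = t_tx + RTT = 0.00283822 s.
Utilization = t_tx / cycle = 1.23077e-07/0.00283822 = 0.004336 %.

0.004336 %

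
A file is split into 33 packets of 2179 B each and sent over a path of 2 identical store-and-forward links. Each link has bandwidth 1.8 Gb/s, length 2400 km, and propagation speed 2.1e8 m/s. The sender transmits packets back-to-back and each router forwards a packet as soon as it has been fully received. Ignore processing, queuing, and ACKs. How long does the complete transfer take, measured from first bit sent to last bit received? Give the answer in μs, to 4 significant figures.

Per-hop transmission t_tx = L/R = 17432/1800000000 = 9.68444 μs.
Per-hop propagation t_prop = 2400000/210000000 = 11428.6 μs.
Pipeline fill: first packet needs 2·t_tx to clear all hops; remaining 32 packets each add one t_tx.
Total = (2+33-1)·t_tx + 2·t_prop = 34·9.68444 + 2·11428.6 = 23190 μs.

23190 μs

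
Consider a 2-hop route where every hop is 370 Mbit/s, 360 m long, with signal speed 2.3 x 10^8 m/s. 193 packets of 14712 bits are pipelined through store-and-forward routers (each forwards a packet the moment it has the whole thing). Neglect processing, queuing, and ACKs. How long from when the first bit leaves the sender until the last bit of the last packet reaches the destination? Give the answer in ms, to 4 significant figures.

Per-hop transmission t_tx = L/R = 14712/370000000 = 0.0397622 ms.
Per-hop propagation t_prop = 360/2.3e+08 = 0.00156522 ms.
Pipeline fill: first packet needs 2·t_tx to clear all hops; remaining 192 packets each add one t_tx.
Total = (2+193-1)·t_tx + 2·t_prop = 194·0.0397622 + 2·0.00156522 = 7.717 ms.

7.717 ms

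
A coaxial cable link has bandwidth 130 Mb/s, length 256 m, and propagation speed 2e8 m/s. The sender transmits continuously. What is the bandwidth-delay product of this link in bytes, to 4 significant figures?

Propagation delay = 256 / 200000000 = 1.28e-06 s.
BDP = R × t_prop = 130000000 × 1.28e-06 = 166.4 bits.
In bytes: 166.4/8 = 20.80 bytes.

20.80 bytes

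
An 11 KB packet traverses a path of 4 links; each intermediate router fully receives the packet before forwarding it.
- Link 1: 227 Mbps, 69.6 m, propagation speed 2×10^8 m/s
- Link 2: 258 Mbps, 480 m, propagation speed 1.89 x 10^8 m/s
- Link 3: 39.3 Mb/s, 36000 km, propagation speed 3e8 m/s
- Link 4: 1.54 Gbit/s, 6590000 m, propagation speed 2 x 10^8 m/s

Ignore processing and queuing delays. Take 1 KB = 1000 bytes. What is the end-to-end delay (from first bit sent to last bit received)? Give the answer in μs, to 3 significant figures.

156000 μs

L = 88000 bits.
Transmission delays (L/R per hop): 387.665, 341.085, 2239.19, 57.1429 μs; sum = 3025.08 μs.
Propagation delays (d/s per hop): 0.348, 2.53968, 120000, 32950 μs; sum = 152953 μs.
End-to-end = 156000 μs.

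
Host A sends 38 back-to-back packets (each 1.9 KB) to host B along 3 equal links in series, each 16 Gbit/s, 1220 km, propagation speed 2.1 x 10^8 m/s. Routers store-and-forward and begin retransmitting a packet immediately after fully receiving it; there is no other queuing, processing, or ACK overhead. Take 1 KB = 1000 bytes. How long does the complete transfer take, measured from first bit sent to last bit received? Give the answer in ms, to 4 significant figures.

17.47 ms

Per-hop transmission t_tx = L/R = 15200/16000000000 = 0.00095 ms.
Per-hop propagation t_prop = 1220000/210000000 = 5.80952 ms.
Pipeline fill: first packet needs 3·t_tx to clear all hops; remaining 37 packets each add one t_tx.
Total = (3+38-1)·t_tx + 3·t_prop = 40·0.00095 + 3·5.80952 = 17.47 ms.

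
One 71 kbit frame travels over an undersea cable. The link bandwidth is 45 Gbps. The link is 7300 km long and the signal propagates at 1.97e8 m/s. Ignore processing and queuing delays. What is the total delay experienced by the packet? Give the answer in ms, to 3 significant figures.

37.1 ms

L = 71000 bits.
Transmission delay = L/R = 71000 / 45000000000 = 0.00157778 ms.
Propagation delay = d/s = 7300000 m / 197000000 m/s = 37.0558 ms.
Total = 37.1 ms.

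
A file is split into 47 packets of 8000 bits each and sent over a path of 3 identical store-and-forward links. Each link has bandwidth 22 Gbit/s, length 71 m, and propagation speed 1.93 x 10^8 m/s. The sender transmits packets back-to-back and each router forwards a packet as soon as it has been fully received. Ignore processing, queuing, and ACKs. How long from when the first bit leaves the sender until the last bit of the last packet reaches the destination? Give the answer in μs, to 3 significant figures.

18.9 μs

Per-hop transmission t_tx = L/R = 8000/22000000000 = 0.363636 μs.
Per-hop propagation t_prop = 71/193000000 = 0.367876 μs.
Pipeline fill: first packet needs 3·t_tx to clear all hops; remaining 46 packets each add one t_tx.
Total = (3+47-1)·t_tx + 3·t_prop = 49·0.363636 + 3·0.367876 = 18.9 μs.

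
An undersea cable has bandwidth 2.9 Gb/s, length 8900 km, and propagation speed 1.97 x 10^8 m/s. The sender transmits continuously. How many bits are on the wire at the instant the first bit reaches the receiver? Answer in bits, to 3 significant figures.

Propagation delay = 8900000 / 197000000 = 0.0451777 s.
BDP = R × t_prop = 2900000000 × 0.0451777 = 131015000 bits.

131000000 bits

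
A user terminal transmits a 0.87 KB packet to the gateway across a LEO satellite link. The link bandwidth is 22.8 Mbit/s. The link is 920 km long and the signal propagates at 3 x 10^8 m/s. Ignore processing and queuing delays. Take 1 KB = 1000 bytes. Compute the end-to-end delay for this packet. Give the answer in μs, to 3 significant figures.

3370 μs

L = 6960 bits.
Transmission delay = L/R = 6960 / 22800000 = 305.263 μs.
Propagation delay = d/s = 920000 m / 300000000 m/s = 3066.67 μs.
Total = 3370 μs.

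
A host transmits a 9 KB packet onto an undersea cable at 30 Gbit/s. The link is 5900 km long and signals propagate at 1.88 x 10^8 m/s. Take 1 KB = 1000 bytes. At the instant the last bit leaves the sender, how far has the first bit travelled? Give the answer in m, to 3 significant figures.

t_tx = L/R = 72000/30000000000 = 2.4e-06 s.
Distance = s × t_tx = 188000000 × 2.4e-06 = 451 m.

451 m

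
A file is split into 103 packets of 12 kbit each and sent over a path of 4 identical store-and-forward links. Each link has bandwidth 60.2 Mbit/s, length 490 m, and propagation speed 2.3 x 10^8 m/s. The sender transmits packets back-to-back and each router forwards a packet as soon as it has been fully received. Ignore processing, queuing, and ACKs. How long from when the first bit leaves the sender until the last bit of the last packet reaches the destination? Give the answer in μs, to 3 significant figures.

21100 μs

Per-hop transmission t_tx = L/R = 12000/60200000 = 199.336 μs.
Per-hop propagation t_prop = 490/2.3e+08 = 2.13043 μs.
Pipeline fill: first packet needs 4·t_tx to clear all hops; remaining 102 packets each add one t_tx.
Total = (4+103-1)·t_tx + 4·t_prop = 106·199.336 + 4·2.13043 = 21100 μs.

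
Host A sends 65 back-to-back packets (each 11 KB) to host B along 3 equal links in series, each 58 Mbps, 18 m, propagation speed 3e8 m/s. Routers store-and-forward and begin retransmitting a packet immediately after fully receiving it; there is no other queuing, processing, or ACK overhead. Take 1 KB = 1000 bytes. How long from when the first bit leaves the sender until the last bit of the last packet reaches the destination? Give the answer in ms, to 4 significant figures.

101.7 ms

Per-hop transmission t_tx = L/R = 88000/58000000 = 1.51724 ms.
Per-hop propagation t_prop = 18/300000000 = 6e-05 ms.
Pipeline fill: first packet needs 3·t_tx to clear all hops; remaining 64 packets each add one t_tx.
Total = (3+65-1)·t_tx + 3·t_prop = 67·1.51724 + 3·6e-05 = 101.7 ms.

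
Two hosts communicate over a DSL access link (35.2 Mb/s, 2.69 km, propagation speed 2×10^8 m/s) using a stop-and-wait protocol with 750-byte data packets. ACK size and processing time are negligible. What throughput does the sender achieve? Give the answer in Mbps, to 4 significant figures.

30.40 Mbps

t_tx = L/R = 6000/35200000 = 0.000170455 s.
t_prop = 2690/200000000 = 1.345e-05 s; RTT = 2.69e-05 s.
Cycle = t_tx + RTT = 0.000197355 s.
Throughput = L / cycle = 6000 / 0.000197355 = 30.40 Mbps.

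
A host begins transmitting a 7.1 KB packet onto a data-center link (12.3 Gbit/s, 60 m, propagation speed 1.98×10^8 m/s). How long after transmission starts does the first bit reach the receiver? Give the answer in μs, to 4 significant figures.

0.3030 μs

First bit experiences only propagation delay: d/s = 60/198000000 = 0.3030 μs.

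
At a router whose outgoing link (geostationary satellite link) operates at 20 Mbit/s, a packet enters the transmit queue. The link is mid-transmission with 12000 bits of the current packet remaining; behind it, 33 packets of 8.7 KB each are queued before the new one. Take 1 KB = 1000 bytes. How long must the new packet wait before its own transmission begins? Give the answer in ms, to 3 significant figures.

Each queued packet: L/R = 69600/20000000 = 3.48 ms.
33 queued → 114.84 ms.
Plus remaining 12000 bits of current packet: 0.6 ms.
Queuing delay = 115 ms.

115 ms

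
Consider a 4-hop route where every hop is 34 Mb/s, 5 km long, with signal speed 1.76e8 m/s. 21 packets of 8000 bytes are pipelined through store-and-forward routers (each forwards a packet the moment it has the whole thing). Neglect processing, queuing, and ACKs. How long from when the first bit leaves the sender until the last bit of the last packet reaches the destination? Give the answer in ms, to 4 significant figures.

Per-hop transmission t_tx = L/R = 64000/34000000 = 1.88235 ms.
Per-hop propagation t_prop = 5000/176000000 = 0.0284091 ms.
Pipeline fill: first packet needs 4·t_tx to clear all hops; remaining 20 packets each add one t_tx.
Total = (4+21-1)·t_tx + 4·t_prop = 24·1.88235 + 4·0.0284091 = 45.29 ms.

45.29 ms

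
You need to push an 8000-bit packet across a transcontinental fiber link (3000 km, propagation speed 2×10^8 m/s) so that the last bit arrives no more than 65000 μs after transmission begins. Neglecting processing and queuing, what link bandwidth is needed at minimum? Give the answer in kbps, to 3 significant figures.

160 kbps

Propagation delay = 3000000 / 200000000 = 15000 μs.
Transmission budget = 65000 − 15000 = 50000 μs.
R ≥ L / t_tx = 8000 bits / 0.05 s = 160 kbps.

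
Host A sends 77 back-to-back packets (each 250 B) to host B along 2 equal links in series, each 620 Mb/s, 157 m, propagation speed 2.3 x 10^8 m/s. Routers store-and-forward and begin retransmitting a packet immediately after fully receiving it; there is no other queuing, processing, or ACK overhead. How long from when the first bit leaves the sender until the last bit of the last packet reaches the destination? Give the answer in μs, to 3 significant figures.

253 μs

Per-hop transmission t_tx = L/R = 2000/620000000 = 3.22581 μs.
Per-hop propagation t_prop = 157/2.3e+08 = 0.682609 μs.
Pipeline fill: first packet needs 2·t_tx to clear all hops; remaining 76 packets each add one t_tx.
Total = (2+77-1)·t_tx + 2·t_prop = 78·3.22581 + 2·0.682609 = 253 μs.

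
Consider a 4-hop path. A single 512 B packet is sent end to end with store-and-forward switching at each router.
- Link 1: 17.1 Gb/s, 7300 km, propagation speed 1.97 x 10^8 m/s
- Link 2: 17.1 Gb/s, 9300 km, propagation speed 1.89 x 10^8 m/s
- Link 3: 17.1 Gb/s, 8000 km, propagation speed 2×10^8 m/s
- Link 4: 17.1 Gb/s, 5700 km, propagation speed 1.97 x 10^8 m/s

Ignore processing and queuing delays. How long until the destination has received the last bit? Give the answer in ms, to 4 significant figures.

155.2 ms

L = 512 × 8 = 4096 bits.
Transmission delay per hop = L/R = 4096/1.71e+10 = 0.000239532 ms; 4 hops → 0.000958129 ms.
Propagation delays (d/s per hop): 37.0558, 49.2063, 40, 28.934 ms; sum = 155.196 ms.
End-to-end = 155.2 ms.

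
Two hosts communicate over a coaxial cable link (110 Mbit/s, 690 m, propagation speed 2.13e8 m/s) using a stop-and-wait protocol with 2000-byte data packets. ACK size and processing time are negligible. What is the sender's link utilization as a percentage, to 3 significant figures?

95.7 %

t_tx = L/R = 16000/110000000 = 0.000145455 s.
t_prop = 690/213000000 = 3.23944e-06 s; RTT = 6.47887e-06 s.
Cycle = t_tx + RTT = 0.000151933 s.
Utilization = t_tx / cycle = 0.000145455/0.000151933 = 95.7 %.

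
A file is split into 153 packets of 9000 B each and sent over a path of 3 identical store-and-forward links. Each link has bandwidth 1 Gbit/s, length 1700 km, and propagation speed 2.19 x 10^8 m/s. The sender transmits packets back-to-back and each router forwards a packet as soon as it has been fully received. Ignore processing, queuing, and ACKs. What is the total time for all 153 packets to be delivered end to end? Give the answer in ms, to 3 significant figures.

34.4 ms

Per-hop transmission t_tx = L/R = 72000/1000000000 = 0.072 ms.
Per-hop propagation t_prop = 1700000/219000000 = 7.76256 ms.
Pipeline fill: first packet needs 3·t_tx to clear all hops; remaining 152 packets each add one t_tx.
Total = (3+153-1)·t_tx + 3·t_prop = 155·0.072 + 3·7.76256 = 34.4 ms.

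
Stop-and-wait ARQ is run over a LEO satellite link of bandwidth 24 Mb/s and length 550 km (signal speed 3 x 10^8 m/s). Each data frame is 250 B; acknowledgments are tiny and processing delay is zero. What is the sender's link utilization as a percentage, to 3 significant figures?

2.22 %

t_tx = L/R = 2000/24000000 = 8.33333e-05 s.
t_prop = 550000/300000000 = 0.00183333 s; RTT = 0.00366667 s.
Cycle = t_tx + RTT = 0.00375 s.
Utilization = t_tx / cycle = 8.33333e-05/0.00375 = 2.22 %.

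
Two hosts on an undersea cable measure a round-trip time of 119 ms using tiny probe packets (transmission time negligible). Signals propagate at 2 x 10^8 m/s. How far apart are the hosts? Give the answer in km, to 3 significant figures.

One-way propagation = RTT/2 = 59.5 ms.
d = s × t = 200000000 × 0.0595 = 11900 km.

11900 km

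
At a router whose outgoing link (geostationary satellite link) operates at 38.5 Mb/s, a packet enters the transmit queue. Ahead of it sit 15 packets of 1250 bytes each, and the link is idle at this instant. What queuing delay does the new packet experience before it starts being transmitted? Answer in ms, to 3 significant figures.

Each queued packet: L/R = 10000/38500000 = 0.25974 ms.
15 queued → 3.8961 ms.
Queuing delay = 3.90 ms.

3.90 ms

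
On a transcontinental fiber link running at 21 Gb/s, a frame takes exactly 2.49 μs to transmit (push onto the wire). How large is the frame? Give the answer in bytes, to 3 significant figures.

L = R × t_tx = 21000000000 b/s × 2.49e-06 s = 52290 bits.
In bytes: 52290 / 8 = 6540 bytes.

6540 bytes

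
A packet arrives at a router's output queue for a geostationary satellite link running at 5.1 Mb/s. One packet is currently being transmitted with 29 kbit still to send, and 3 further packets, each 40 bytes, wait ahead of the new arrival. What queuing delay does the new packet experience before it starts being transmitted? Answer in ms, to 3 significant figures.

Each queued packet: L/R = 320/5100000 = 0.0627451 ms.
3 queued → 0.188235 ms.
Plus remaining 29000 bits of current packet: 5.68627 ms.
Queuing delay = 5.87 ms.

5.87 ms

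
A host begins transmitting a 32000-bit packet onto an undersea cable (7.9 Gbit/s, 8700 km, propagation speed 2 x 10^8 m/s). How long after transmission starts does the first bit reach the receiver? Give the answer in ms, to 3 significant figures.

43.5 ms

First bit experiences only propagation delay: d/s = 8700000/200000000 = 43.5 ms.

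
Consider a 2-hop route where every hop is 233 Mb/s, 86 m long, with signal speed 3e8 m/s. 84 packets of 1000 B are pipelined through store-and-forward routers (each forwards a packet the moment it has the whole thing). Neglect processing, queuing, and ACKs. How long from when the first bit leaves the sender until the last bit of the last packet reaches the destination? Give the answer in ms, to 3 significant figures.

2.92 ms

Per-hop transmission t_tx = L/R = 8000/233000000 = 0.0343348 ms.
Per-hop propagation t_prop = 86/300000000 = 0.000286667 ms.
Pipeline fill: first packet needs 2·t_tx to clear all hops; remaining 83 packets each add one t_tx.
Total = (2+84-1)·t_tx + 2·t_prop = 85·0.0343348 + 2·0.000286667 = 2.92 ms.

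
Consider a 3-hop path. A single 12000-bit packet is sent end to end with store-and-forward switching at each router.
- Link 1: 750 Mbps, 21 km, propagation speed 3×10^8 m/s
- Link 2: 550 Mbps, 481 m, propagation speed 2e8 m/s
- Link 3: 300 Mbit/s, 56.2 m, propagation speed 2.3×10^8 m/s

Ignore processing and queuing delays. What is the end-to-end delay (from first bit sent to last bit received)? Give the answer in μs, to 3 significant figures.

150 μs

Transmission delays (L/R per hop): 16, 21.8182, 40 μs; sum = 77.8182 μs.
Propagation delays (d/s per hop): 70, 2.405, 0.244348 μs; sum = 72.6493 μs.
End-to-end = 150 μs.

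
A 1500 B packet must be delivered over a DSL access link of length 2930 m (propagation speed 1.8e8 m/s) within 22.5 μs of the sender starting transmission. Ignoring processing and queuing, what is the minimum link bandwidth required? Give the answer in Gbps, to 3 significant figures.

L = 12000 bits.
Propagation delay = 2930 / 180000000 = 16.2778 μs.
Transmission budget = 22.5 − 16.2778 = 6.22222 μs.
R ≥ L / t_tx = 12000 bits / 6.22222e-06 s = 1.93 Gbps.

1.93 Gbps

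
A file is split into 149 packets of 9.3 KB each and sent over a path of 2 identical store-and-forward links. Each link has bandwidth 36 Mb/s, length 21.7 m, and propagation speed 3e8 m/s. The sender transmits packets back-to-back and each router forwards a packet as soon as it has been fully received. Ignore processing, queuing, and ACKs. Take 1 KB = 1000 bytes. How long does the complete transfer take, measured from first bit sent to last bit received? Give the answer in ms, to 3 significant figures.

Per-hop transmission t_tx = L/R = 74400/36000000 = 2.06667 ms.
Per-hop propagation t_prop = 21.7/300000000 = 7.23333e-05 ms.
Pipeline fill: first packet needs 2·t_tx to clear all hops; remaining 148 packets each add one t_tx.
Total = (2+149-1)·t_tx + 2·t_prop = 150·2.06667 + 2·7.23333e-05 = 310 ms.

310 ms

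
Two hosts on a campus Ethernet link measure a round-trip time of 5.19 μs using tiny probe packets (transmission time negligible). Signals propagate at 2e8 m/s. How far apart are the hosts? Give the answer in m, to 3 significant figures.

519 m

One-way propagation = RTT/2 = 2.595 μs.
d = s × t = 200000000 × 2.595e-06 = 519 m.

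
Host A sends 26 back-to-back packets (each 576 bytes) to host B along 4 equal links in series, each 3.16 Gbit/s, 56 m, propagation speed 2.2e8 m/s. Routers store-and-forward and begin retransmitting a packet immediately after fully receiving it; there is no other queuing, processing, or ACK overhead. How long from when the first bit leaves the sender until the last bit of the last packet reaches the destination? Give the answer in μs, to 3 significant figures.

43.3 μs

Per-hop transmission t_tx = L/R = 4608/3160000000 = 1.45823 μs.
Per-hop propagation t_prop = 56/2.2e+08 = 0.254545 μs.
Pipeline fill: first packet needs 4·t_tx to clear all hops; remaining 25 packets each add one t_tx.
Total = (4+26-1)·t_tx + 4·t_prop = 29·1.45823 + 4·0.254545 = 43.3 μs.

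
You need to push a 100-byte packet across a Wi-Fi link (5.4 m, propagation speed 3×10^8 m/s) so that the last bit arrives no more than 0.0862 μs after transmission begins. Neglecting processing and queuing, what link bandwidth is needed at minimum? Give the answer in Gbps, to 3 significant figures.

L = 800 bits.
Propagation delay = 5.4 / 300000000 = 0.018 μs.
Transmission budget = 0.0862 − 0.018 = 0.0682 μs.
R ≥ L / t_tx = 800 bits / 6.82e-08 s = 11.7 Gbps.

11.7 Gbps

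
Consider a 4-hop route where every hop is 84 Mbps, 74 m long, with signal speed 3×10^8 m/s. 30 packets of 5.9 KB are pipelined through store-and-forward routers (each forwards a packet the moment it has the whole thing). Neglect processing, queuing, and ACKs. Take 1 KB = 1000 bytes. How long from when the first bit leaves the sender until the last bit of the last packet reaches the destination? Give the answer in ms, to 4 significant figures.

Per-hop transmission t_tx = L/R = 47200/84000000 = 0.561905 ms.
Per-hop propagation t_prop = 74/300000000 = 0.000246667 ms.
Pipeline fill: first packet needs 4·t_tx to clear all hops; remaining 29 packets each add one t_tx.
Total = (4+30-1)·t_tx + 4·t_prop = 33·0.561905 + 4·0.000246667 = 18.54 ms.

18.54 ms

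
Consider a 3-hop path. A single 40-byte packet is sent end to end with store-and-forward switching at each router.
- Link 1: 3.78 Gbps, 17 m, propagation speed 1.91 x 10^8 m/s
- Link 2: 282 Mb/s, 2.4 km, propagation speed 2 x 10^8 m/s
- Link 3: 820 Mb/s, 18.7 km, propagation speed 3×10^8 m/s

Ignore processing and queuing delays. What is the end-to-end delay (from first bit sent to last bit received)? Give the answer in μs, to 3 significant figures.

76.0 μs

L = 40 × 8 = 320 bits.
Transmission delays (L/R per hop): 0.0846561, 1.13475, 0.390244 μs; sum = 1.60965 μs.
Propagation delays (d/s per hop): 0.0890052, 12, 62.3333 μs; sum = 74.4223 μs.
End-to-end = 76.0 μs.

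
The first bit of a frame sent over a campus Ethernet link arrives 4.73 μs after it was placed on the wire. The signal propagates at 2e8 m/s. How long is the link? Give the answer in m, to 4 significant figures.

d = s × t_prop = 200000000 × 4.73e-06 = 946.0 m.

946.0 m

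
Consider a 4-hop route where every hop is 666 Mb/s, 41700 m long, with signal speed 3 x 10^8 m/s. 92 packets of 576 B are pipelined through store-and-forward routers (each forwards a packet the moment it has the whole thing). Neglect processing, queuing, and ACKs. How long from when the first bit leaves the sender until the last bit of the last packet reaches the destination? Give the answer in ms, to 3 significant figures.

1.21 ms

Per-hop transmission t_tx = L/R = 4608/666000000 = 0.00691892 ms.
Per-hop propagation t_prop = 41700/300000000 = 0.139 ms.
Pipeline fill: first packet needs 4·t_tx to clear all hops; remaining 91 packets each add one t_tx.
Total = (4+92-1)·t_tx + 4·t_prop = 95·0.00691892 + 4·0.139 = 1.21 ms.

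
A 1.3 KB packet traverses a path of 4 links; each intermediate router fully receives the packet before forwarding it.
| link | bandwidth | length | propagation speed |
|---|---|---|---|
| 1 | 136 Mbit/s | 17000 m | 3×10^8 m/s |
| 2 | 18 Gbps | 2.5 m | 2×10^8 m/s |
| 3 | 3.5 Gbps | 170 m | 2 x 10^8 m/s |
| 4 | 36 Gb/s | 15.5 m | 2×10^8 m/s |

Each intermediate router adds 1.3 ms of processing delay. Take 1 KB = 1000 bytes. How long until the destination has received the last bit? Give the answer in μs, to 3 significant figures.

L = 10400 bits.
Transmission delays (L/R per hop): 76.4706, 0.577778, 2.97143, 0.288889 μs; sum = 80.3087 μs.
Propagation delays (d/s per hop): 56.6667, 0.0125, 0.85, 0.0775 μs; sum = 57.6067 μs.
Processing at 3 router(s): 3 × 1.3 ms = 3900 μs.
End-to-end = 4040 μs.

4040 μs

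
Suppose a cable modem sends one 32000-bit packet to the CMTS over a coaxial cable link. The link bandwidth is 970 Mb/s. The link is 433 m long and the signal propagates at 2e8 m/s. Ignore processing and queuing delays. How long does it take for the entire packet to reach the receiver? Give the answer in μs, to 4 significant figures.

Transmission delay = L/R = 32000 / 970000000 = 32.9897 μs.
Propagation delay = d/s = 433 m / 200000000 m/s = 2.165 μs.
Total = 35.15 μs.

35.15 μs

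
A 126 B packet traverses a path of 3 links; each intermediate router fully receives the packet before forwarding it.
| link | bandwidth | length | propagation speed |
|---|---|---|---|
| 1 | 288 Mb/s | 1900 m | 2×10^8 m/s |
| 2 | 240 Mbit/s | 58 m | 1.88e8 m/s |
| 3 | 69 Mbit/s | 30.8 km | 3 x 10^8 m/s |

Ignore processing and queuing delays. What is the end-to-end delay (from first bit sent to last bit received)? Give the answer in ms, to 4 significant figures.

L = 126 × 8 = 1008 bits.
Transmission delays (L/R per hop): 0.0035, 0.0042, 0.0146087 ms; sum = 0.0223087 ms.
Propagation delays (d/s per hop): 0.0095, 0.000308511, 0.102667 ms; sum = 0.112475 ms.
End-to-end = 0.1348 ms.

0.1348 ms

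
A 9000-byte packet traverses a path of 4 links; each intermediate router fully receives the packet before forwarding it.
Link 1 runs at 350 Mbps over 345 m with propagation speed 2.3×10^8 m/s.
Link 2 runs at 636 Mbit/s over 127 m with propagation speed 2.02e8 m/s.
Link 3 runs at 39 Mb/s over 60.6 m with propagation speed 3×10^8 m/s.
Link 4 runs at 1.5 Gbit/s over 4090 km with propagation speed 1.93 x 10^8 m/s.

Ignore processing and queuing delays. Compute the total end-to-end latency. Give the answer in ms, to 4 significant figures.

23.41 ms

L = 9000 × 8 = 72000 bits.
Transmission delays (L/R per hop): 0.205714, 0.113208, 1.84615, 0.048 ms; sum = 2.21308 ms.
Propagation delays (d/s per hop): 0.0015, 0.000628713, 0.000202, 21.1917 ms; sum = 21.194 ms.
End-to-end = 23.41 ms.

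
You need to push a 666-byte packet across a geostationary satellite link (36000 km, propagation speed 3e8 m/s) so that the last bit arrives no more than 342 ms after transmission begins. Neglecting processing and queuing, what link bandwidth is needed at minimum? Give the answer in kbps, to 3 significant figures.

24.0 kbps

L = 5328 bits.
Propagation delay = 36000000 / 300000000 = 120 ms.
Transmission budget = 342 − 120 = 222 ms.
R ≥ L / t_tx = 5328 bits / 0.222 s = 24.0 kbps.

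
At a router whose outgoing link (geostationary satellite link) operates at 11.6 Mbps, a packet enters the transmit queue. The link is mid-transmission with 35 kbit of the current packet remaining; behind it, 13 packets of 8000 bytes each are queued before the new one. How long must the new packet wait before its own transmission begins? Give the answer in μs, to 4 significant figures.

Each queued packet: L/R = 64000/11600000 = 5517.24 μs.
13 queued → 71724.1 μs.
Plus remaining 35000 bits of current packet: 3017.24 μs.
Queuing delay = 74740 μs.

74740 μs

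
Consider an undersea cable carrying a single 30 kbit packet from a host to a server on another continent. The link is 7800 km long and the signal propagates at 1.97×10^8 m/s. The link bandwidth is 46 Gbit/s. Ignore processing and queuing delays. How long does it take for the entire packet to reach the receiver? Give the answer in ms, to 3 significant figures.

39.6 ms

L = 30000 bits.
Transmission delay = L/R = 30000 / 46000000000 = 0.000652174 ms.
Propagation delay = d/s = 7800000 m / 197000000 m/s = 39.5939 ms.
Total = 39.6 ms.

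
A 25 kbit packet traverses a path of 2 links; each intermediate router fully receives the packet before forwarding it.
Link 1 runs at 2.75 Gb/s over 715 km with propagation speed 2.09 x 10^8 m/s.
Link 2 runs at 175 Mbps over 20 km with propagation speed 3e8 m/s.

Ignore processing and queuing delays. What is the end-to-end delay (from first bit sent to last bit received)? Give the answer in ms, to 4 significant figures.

3.640 ms

L = 25000 bits.
Transmission delays (L/R per hop): 0.00909091, 0.142857 ms; sum = 0.151948 ms.
Propagation delays (d/s per hop): 3.42105, 0.0666667 ms; sum = 3.48772 ms.
End-to-end = 3.640 ms.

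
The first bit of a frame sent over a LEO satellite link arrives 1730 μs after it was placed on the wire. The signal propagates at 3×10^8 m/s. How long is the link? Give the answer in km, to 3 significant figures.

d = s × t_prop = 300000000 × 0.00173 = 519 km.

519 km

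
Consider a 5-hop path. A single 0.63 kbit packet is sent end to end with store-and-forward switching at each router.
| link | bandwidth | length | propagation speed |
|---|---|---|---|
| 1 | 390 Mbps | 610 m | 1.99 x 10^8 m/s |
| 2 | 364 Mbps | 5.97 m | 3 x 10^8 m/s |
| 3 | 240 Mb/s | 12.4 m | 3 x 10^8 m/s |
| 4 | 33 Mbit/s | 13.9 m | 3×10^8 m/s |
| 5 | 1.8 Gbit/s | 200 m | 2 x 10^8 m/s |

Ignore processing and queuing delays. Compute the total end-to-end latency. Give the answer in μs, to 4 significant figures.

29.58 μs

L = 630 bits.
Transmission delays (L/R per hop): 1.61538, 1.73077, 2.625, 19.0909, 0.35 μs; sum = 25.4121 μs.
Propagation delays (d/s per hop): 3.06533, 0.0199, 0.0413333, 0.0463333, 1 μs; sum = 4.17289 μs.
End-to-end = 29.58 μs.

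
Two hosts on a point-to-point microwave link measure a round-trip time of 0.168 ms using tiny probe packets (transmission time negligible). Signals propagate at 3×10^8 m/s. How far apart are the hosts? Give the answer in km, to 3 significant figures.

One-way propagation = RTT/2 = 0.084 ms.
d = s × t = 300000000 × 8.4e-05 = 25.2 km.

25.2 km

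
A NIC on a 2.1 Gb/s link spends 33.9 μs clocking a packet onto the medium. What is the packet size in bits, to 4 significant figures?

71190 bits

L = R × t_tx = 2100000000 b/s × 3.39e-05 s = 71190 bits.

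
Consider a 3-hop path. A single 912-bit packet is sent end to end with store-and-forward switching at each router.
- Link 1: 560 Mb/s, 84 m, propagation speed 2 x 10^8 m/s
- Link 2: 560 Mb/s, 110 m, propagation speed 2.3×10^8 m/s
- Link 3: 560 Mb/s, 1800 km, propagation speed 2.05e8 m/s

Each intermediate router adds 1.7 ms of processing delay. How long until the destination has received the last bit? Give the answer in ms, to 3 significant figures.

Transmission delay per hop = L/R = 912/560000000 = 0.00162857 ms; 3 hops → 0.00488571 ms.
Propagation delays (d/s per hop): 0.00042, 0.000478261, 8.78049 ms; sum = 8.78139 ms.
Processing at 2 router(s): 2 × 1.7 ms = 3.4 ms.
End-to-end = 12.2 ms.

12.2 ms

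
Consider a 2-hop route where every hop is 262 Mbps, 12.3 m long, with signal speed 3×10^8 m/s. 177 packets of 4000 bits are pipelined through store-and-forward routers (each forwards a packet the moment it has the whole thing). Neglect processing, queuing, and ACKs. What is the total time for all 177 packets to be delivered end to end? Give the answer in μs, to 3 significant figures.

Per-hop transmission t_tx = L/R = 4000/262000000 = 15.2672 μs.
Per-hop propagation t_prop = 12.3/300000000 = 0.041 μs.
Pipeline fill: first packet needs 2·t_tx to clear all hops; remaining 176 packets each add one t_tx.
Total = (2+177-1)·t_tx + 2·t_prop = 178·15.2672 + 2·0.041 = 2720 μs.

2720 μs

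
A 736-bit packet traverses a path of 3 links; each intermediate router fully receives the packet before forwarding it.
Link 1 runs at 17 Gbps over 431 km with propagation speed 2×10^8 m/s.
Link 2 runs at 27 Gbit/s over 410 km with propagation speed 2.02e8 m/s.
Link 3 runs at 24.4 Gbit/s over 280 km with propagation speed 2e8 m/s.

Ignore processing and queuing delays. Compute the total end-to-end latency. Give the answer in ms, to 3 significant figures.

5.58 ms

Transmission delays (L/R per hop): 4.32941e-05, 2.72593e-05, 3.01639e-05 ms; sum = 0.000100717 ms.
Propagation delays (d/s per hop): 2.155, 2.0297, 1.4 ms; sum = 5.5847 ms.
End-to-end = 5.58 ms.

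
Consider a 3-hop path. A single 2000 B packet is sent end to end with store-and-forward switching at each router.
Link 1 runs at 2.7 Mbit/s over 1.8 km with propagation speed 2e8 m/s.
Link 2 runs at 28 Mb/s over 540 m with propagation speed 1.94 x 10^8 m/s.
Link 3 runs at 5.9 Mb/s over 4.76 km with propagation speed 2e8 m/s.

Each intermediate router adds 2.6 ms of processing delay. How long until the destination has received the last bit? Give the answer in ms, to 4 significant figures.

L = 2000 × 8 = 16000 bits.
Transmission delays (L/R per hop): 5.92593, 0.571429, 2.71186 ms; sum = 9.20922 ms.
Propagation delays (d/s per hop): 0.009, 0.00278351, 0.0238 ms; sum = 0.0355835 ms.
Processing at 2 router(s): 2 × 2.6 ms = 5.2 ms.
End-to-end = 14.44 ms.

14.44 ms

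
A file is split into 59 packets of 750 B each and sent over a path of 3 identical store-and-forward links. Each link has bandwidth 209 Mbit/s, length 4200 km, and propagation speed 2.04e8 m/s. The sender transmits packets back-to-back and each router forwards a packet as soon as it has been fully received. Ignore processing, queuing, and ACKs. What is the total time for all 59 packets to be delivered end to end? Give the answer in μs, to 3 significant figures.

63500 μs

Per-hop transmission t_tx = L/R = 6000/209000000 = 28.7081 μs.
Per-hop propagation t_prop = 4200000/204000000 = 20588.2 μs.
Pipeline fill: first packet needs 3·t_tx to clear all hops; remaining 58 packets each add one t_tx.
Total = (3+59-1)·t_tx + 3·t_prop = 61·28.7081 + 3·20588.2 = 63500 μs.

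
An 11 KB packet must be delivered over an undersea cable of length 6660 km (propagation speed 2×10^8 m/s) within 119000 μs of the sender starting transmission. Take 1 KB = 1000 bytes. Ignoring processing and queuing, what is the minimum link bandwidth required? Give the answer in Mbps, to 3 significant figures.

1.03 Mbps

L = 88000 bits.
Propagation delay = 6660000 / 200000000 = 33300 μs.
Transmission budget = 119000 − 33300 = 85700 μs.
R ≥ L / t_tx = 88000 bits / 0.0857 s = 1.03 Mbps.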